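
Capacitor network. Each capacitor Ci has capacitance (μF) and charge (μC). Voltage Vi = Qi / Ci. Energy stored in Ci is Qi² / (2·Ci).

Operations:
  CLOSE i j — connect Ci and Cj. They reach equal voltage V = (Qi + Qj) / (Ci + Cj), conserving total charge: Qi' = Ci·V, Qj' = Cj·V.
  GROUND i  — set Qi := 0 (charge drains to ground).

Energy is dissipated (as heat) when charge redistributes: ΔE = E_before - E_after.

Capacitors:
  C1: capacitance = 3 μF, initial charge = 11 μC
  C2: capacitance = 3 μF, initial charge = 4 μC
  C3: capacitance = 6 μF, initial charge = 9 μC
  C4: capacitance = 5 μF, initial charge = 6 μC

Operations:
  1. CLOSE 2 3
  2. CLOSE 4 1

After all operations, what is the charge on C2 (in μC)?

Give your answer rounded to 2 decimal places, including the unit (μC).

Initial: C1(3μF, Q=11μC, V=3.67V), C2(3μF, Q=4μC, V=1.33V), C3(6μF, Q=9μC, V=1.50V), C4(5μF, Q=6μC, V=1.20V)
Op 1: CLOSE 2-3: Q_total=13.00, C_total=9.00, V=1.44; Q2=4.33, Q3=8.67; dissipated=0.028
Op 2: CLOSE 4-1: Q_total=17.00, C_total=8.00, V=2.12; Q4=10.62, Q1=6.38; dissipated=5.704
Final charges: Q1=6.38, Q2=4.33, Q3=8.67, Q4=10.62

Answer: 4.33 μC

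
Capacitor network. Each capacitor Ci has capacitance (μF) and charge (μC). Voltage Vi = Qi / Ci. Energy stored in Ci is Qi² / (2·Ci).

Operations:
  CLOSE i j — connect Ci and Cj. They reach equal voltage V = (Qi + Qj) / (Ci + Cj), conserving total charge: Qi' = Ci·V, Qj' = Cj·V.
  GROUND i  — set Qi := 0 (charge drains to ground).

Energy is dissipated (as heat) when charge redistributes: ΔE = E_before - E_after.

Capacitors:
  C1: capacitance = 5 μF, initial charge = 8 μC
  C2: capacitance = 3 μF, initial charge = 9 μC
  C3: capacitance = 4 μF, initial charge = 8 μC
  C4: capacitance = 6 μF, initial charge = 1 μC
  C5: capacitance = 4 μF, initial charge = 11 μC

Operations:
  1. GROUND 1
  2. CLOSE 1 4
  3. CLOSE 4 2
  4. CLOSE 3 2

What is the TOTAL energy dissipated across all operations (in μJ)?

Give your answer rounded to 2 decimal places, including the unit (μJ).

Initial: C1(5μF, Q=8μC, V=1.60V), C2(3μF, Q=9μC, V=3.00V), C3(4μF, Q=8μC, V=2.00V), C4(6μF, Q=1μC, V=0.17V), C5(4μF, Q=11μC, V=2.75V)
Op 1: GROUND 1: Q1=0; energy lost=6.400
Op 2: CLOSE 1-4: Q_total=1.00, C_total=11.00, V=0.09; Q1=0.45, Q4=0.55; dissipated=0.038
Op 3: CLOSE 4-2: Q_total=9.55, C_total=9.00, V=1.06; Q4=6.36, Q2=3.18; dissipated=8.463
Op 4: CLOSE 3-2: Q_total=11.18, C_total=7.00, V=1.60; Q3=6.39, Q2=4.79; dissipated=0.756
Total dissipated: 15.657 μJ

Answer: 15.66 μJ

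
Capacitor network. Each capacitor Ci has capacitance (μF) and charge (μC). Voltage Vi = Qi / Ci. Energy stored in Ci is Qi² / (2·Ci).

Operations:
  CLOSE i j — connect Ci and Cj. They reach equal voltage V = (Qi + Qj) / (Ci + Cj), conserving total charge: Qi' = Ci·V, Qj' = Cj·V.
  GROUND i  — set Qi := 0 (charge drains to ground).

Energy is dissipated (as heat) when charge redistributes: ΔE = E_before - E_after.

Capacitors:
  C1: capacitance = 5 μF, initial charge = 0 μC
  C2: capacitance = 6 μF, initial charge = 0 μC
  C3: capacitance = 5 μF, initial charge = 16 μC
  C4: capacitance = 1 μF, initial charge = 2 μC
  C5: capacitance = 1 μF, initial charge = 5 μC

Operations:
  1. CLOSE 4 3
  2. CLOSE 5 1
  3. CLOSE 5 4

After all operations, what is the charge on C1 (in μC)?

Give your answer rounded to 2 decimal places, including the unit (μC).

Answer: 4.17 μC

Derivation:
Initial: C1(5μF, Q=0μC, V=0.00V), C2(6μF, Q=0μC, V=0.00V), C3(5μF, Q=16μC, V=3.20V), C4(1μF, Q=2μC, V=2.00V), C5(1μF, Q=5μC, V=5.00V)
Op 1: CLOSE 4-3: Q_total=18.00, C_total=6.00, V=3.00; Q4=3.00, Q3=15.00; dissipated=0.600
Op 2: CLOSE 5-1: Q_total=5.00, C_total=6.00, V=0.83; Q5=0.83, Q1=4.17; dissipated=10.417
Op 3: CLOSE 5-4: Q_total=3.83, C_total=2.00, V=1.92; Q5=1.92, Q4=1.92; dissipated=1.174
Final charges: Q1=4.17, Q2=0.00, Q3=15.00, Q4=1.92, Q5=1.92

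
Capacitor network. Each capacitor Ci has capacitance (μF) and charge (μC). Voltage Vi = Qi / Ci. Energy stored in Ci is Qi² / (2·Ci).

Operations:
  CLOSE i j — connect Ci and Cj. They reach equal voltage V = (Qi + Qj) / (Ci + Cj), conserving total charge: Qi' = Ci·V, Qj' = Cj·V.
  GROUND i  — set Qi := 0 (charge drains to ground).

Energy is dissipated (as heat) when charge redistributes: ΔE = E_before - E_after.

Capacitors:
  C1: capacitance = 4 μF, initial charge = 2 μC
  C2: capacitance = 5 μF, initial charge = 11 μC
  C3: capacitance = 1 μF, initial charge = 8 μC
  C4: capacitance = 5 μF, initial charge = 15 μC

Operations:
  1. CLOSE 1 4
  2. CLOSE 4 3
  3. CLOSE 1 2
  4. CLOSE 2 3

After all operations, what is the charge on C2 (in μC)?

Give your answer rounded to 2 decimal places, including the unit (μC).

Answer: 11.01 μC

Derivation:
Initial: C1(4μF, Q=2μC, V=0.50V), C2(5μF, Q=11μC, V=2.20V), C3(1μF, Q=8μC, V=8.00V), C4(5μF, Q=15μC, V=3.00V)
Op 1: CLOSE 1-4: Q_total=17.00, C_total=9.00, V=1.89; Q1=7.56, Q4=9.44; dissipated=6.944
Op 2: CLOSE 4-3: Q_total=17.44, C_total=6.00, V=2.91; Q4=14.54, Q3=2.91; dissipated=15.561
Op 3: CLOSE 1-2: Q_total=18.56, C_total=9.00, V=2.06; Q1=8.25, Q2=10.31; dissipated=0.108
Op 4: CLOSE 2-3: Q_total=13.22, C_total=6.00, V=2.20; Q2=11.01, Q3=2.20; dissipated=0.298
Final charges: Q1=8.25, Q2=11.01, Q3=2.20, Q4=14.54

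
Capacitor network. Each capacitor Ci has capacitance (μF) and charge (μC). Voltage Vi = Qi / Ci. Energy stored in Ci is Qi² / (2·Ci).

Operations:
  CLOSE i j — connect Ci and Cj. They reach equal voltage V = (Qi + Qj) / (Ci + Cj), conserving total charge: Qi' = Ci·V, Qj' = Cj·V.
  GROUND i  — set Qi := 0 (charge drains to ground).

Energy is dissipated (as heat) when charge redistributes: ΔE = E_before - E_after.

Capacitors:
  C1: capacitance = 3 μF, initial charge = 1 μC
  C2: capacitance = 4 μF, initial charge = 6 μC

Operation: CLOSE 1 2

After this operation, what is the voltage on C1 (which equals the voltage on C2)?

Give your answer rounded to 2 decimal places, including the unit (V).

Initial: C1(3μF, Q=1μC, V=0.33V), C2(4μF, Q=6μC, V=1.50V)
Op 1: CLOSE 1-2: Q_total=7.00, C_total=7.00, V=1.00; Q1=3.00, Q2=4.00; dissipated=1.167

Answer: 1.00 V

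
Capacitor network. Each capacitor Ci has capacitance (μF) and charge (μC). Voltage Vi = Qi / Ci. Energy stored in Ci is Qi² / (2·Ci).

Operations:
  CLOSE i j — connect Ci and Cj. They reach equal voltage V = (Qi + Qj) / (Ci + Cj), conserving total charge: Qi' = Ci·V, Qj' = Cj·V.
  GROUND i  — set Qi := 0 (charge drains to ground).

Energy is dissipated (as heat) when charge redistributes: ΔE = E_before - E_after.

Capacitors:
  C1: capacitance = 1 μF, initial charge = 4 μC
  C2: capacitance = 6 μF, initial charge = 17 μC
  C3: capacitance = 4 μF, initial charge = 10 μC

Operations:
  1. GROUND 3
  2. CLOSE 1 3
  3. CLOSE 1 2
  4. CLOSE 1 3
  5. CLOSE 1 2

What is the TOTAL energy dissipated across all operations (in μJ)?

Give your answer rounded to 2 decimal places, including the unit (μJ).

Answer: 22.72 μJ

Derivation:
Initial: C1(1μF, Q=4μC, V=4.00V), C2(6μF, Q=17μC, V=2.83V), C3(4μF, Q=10μC, V=2.50V)
Op 1: GROUND 3: Q3=0; energy lost=12.500
Op 2: CLOSE 1-3: Q_total=4.00, C_total=5.00, V=0.80; Q1=0.80, Q3=3.20; dissipated=6.400
Op 3: CLOSE 1-2: Q_total=17.80, C_total=7.00, V=2.54; Q1=2.54, Q2=15.26; dissipated=1.772
Op 4: CLOSE 1-3: Q_total=5.74, C_total=5.00, V=1.15; Q1=1.15, Q3=4.59; dissipated=1.215
Op 5: CLOSE 1-2: Q_total=16.41, C_total=7.00, V=2.34; Q1=2.34, Q2=14.06; dissipated=0.833
Total dissipated: 22.720 μJ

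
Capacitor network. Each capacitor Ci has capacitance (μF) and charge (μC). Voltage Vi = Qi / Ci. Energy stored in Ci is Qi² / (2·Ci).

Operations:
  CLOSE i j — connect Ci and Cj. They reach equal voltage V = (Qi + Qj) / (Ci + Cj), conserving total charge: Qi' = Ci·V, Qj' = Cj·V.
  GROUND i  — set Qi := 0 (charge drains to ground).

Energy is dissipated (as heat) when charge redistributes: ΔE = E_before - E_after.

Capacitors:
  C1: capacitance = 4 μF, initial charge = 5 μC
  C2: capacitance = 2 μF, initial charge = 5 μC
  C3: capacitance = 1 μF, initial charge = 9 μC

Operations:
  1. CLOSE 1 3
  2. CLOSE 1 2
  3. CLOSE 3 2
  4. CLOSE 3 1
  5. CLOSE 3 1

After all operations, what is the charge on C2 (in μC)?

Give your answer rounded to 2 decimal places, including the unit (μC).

Answer: 5.47 μC

Derivation:
Initial: C1(4μF, Q=5μC, V=1.25V), C2(2μF, Q=5μC, V=2.50V), C3(1μF, Q=9μC, V=9.00V)
Op 1: CLOSE 1-3: Q_total=14.00, C_total=5.00, V=2.80; Q1=11.20, Q3=2.80; dissipated=24.025
Op 2: CLOSE 1-2: Q_total=16.20, C_total=6.00, V=2.70; Q1=10.80, Q2=5.40; dissipated=0.060
Op 3: CLOSE 3-2: Q_total=8.20, C_total=3.00, V=2.73; Q3=2.73, Q2=5.47; dissipated=0.003
Op 4: CLOSE 3-1: Q_total=13.53, C_total=5.00, V=2.71; Q3=2.71, Q1=10.83; dissipated=0.000
Op 5: CLOSE 3-1: Q_total=13.53, C_total=5.00, V=2.71; Q3=2.71, Q1=10.83; dissipated=0.000
Final charges: Q1=10.83, Q2=5.47, Q3=2.71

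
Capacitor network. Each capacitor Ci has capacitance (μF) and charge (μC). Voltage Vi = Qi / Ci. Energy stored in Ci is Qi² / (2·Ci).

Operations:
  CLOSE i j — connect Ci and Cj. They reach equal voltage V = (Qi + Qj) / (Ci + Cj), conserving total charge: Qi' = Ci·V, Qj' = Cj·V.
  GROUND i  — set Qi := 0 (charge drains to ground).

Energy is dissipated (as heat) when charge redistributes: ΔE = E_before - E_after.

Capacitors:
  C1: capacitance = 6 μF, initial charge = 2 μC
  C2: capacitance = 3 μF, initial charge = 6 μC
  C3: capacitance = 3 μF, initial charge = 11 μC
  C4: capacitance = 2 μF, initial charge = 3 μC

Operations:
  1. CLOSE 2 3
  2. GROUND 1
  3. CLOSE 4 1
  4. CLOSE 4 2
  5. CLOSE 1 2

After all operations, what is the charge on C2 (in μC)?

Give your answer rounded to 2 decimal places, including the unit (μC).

Initial: C1(6μF, Q=2μC, V=0.33V), C2(3μF, Q=6μC, V=2.00V), C3(3μF, Q=11μC, V=3.67V), C4(2μF, Q=3μC, V=1.50V)
Op 1: CLOSE 2-3: Q_total=17.00, C_total=6.00, V=2.83; Q2=8.50, Q3=8.50; dissipated=2.083
Op 2: GROUND 1: Q1=0; energy lost=0.333
Op 3: CLOSE 4-1: Q_total=3.00, C_total=8.00, V=0.38; Q4=0.75, Q1=2.25; dissipated=1.688
Op 4: CLOSE 4-2: Q_total=9.25, C_total=5.00, V=1.85; Q4=3.70, Q2=5.55; dissipated=3.626
Op 5: CLOSE 1-2: Q_total=7.80, C_total=9.00, V=0.87; Q1=5.20, Q2=2.60; dissipated=2.176
Final charges: Q1=5.20, Q2=2.60, Q3=8.50, Q4=3.70

Answer: 2.60 μC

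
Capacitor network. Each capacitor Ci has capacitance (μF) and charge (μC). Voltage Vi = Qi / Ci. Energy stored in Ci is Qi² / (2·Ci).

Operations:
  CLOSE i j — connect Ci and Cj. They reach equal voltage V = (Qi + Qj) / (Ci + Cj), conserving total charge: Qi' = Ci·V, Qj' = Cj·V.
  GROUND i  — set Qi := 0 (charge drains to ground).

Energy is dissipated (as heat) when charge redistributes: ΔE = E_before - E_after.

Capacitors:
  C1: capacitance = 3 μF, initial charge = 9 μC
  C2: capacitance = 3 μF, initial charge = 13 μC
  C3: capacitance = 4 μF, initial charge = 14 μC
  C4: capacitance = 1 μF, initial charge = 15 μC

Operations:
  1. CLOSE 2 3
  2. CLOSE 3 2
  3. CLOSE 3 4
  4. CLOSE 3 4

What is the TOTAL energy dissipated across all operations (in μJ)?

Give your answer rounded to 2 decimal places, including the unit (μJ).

Answer: 50.26 μJ

Derivation:
Initial: C1(3μF, Q=9μC, V=3.00V), C2(3μF, Q=13μC, V=4.33V), C3(4μF, Q=14μC, V=3.50V), C4(1μF, Q=15μC, V=15.00V)
Op 1: CLOSE 2-3: Q_total=27.00, C_total=7.00, V=3.86; Q2=11.57, Q3=15.43; dissipated=0.595
Op 2: CLOSE 3-2: Q_total=27.00, C_total=7.00, V=3.86; Q3=15.43, Q2=11.57; dissipated=0.000
Op 3: CLOSE 3-4: Q_total=30.43, C_total=5.00, V=6.09; Q3=24.34, Q4=6.09; dissipated=49.665
Op 4: CLOSE 3-4: Q_total=30.43, C_total=5.00, V=6.09; Q3=24.34, Q4=6.09; dissipated=0.000
Total dissipated: 50.261 μJ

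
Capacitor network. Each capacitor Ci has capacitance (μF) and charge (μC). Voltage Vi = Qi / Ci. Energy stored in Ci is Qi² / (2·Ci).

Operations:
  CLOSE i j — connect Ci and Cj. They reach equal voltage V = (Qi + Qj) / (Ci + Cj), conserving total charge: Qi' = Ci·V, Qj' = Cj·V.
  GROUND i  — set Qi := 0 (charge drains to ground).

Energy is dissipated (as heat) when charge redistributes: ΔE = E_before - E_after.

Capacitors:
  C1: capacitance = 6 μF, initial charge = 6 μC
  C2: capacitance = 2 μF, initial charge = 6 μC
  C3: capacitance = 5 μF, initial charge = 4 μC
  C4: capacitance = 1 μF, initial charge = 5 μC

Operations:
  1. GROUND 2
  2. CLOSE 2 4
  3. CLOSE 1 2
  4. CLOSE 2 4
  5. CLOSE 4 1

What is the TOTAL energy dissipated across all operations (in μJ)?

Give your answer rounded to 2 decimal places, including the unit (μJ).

Initial: C1(6μF, Q=6μC, V=1.00V), C2(2μF, Q=6μC, V=3.00V), C3(5μF, Q=4μC, V=0.80V), C4(1μF, Q=5μC, V=5.00V)
Op 1: GROUND 2: Q2=0; energy lost=9.000
Op 2: CLOSE 2-4: Q_total=5.00, C_total=3.00, V=1.67; Q2=3.33, Q4=1.67; dissipated=8.333
Op 3: CLOSE 1-2: Q_total=9.33, C_total=8.00, V=1.17; Q1=7.00, Q2=2.33; dissipated=0.333
Op 4: CLOSE 2-4: Q_total=4.00, C_total=3.00, V=1.33; Q2=2.67, Q4=1.33; dissipated=0.083
Op 5: CLOSE 4-1: Q_total=8.33, C_total=7.00, V=1.19; Q4=1.19, Q1=7.14; dissipated=0.012
Total dissipated: 17.762 μJ

Answer: 17.76 μJ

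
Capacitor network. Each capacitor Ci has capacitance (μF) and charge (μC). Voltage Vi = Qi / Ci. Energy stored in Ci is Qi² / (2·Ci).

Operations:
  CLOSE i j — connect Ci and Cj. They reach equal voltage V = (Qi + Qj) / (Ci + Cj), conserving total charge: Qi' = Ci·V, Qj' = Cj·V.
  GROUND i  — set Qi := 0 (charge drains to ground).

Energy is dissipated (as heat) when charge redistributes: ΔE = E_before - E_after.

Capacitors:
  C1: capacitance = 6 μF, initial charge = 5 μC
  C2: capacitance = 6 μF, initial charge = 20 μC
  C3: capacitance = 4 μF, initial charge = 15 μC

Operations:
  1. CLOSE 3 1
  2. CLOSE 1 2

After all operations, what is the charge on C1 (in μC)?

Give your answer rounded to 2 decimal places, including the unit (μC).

Initial: C1(6μF, Q=5μC, V=0.83V), C2(6μF, Q=20μC, V=3.33V), C3(4μF, Q=15μC, V=3.75V)
Op 1: CLOSE 3-1: Q_total=20.00, C_total=10.00, V=2.00; Q3=8.00, Q1=12.00; dissipated=10.208
Op 2: CLOSE 1-2: Q_total=32.00, C_total=12.00, V=2.67; Q1=16.00, Q2=16.00; dissipated=2.667
Final charges: Q1=16.00, Q2=16.00, Q3=8.00

Answer: 16.00 μC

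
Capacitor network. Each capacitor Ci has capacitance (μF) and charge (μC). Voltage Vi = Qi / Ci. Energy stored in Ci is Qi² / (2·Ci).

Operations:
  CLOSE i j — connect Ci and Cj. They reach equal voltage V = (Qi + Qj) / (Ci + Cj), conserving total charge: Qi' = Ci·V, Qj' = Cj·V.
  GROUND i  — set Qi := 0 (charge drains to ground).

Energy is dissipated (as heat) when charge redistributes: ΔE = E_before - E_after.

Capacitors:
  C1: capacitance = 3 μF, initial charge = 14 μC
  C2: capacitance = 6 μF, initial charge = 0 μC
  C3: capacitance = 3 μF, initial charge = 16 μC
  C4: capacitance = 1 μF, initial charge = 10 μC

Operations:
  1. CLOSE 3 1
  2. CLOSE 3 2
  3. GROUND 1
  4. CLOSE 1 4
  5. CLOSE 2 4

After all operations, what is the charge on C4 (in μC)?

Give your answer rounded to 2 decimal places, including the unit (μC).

Initial: C1(3μF, Q=14μC, V=4.67V), C2(6μF, Q=0μC, V=0.00V), C3(3μF, Q=16μC, V=5.33V), C4(1μF, Q=10μC, V=10.00V)
Op 1: CLOSE 3-1: Q_total=30.00, C_total=6.00, V=5.00; Q3=15.00, Q1=15.00; dissipated=0.333
Op 2: CLOSE 3-2: Q_total=15.00, C_total=9.00, V=1.67; Q3=5.00, Q2=10.00; dissipated=25.000
Op 3: GROUND 1: Q1=0; energy lost=37.500
Op 4: CLOSE 1-4: Q_total=10.00, C_total=4.00, V=2.50; Q1=7.50, Q4=2.50; dissipated=37.500
Op 5: CLOSE 2-4: Q_total=12.50, C_total=7.00, V=1.79; Q2=10.71, Q4=1.79; dissipated=0.298
Final charges: Q1=7.50, Q2=10.71, Q3=5.00, Q4=1.79

Answer: 1.79 μC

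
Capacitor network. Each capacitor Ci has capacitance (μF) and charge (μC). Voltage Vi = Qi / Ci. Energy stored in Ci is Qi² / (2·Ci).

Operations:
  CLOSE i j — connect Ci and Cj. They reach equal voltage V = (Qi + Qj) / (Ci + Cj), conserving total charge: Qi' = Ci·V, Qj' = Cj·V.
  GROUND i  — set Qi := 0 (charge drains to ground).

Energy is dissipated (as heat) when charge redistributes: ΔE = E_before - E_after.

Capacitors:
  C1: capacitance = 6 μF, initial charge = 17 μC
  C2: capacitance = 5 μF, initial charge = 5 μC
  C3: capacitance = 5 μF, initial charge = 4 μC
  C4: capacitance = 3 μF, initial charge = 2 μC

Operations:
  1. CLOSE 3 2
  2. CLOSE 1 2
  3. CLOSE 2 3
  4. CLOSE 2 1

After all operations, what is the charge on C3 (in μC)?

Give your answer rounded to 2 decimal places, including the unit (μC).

Initial: C1(6μF, Q=17μC, V=2.83V), C2(5μF, Q=5μC, V=1.00V), C3(5μF, Q=4μC, V=0.80V), C4(3μF, Q=2μC, V=0.67V)
Op 1: CLOSE 3-2: Q_total=9.00, C_total=10.00, V=0.90; Q3=4.50, Q2=4.50; dissipated=0.050
Op 2: CLOSE 1-2: Q_total=21.50, C_total=11.00, V=1.95; Q1=11.73, Q2=9.77; dissipated=5.097
Op 3: CLOSE 2-3: Q_total=14.27, C_total=10.00, V=1.43; Q2=7.14, Q3=7.14; dissipated=1.390
Op 4: CLOSE 2-1: Q_total=18.86, C_total=11.00, V=1.71; Q2=8.57, Q1=10.29; dissipated=0.379
Final charges: Q1=10.29, Q2=8.57, Q3=7.14, Q4=2.00

Answer: 7.14 μC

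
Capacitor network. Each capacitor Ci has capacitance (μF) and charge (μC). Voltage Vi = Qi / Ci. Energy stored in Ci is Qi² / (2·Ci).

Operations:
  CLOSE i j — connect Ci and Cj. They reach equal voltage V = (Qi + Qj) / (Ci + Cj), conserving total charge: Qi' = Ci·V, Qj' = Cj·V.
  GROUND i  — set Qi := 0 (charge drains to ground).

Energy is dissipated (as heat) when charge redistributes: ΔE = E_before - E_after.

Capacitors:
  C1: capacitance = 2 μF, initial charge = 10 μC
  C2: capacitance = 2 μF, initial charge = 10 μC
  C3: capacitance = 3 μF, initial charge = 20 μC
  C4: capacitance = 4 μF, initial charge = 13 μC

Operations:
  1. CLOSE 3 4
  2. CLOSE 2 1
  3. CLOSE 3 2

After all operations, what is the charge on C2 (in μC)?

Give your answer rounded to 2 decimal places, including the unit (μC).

Answer: 9.66 μC

Derivation:
Initial: C1(2μF, Q=10μC, V=5.00V), C2(2μF, Q=10μC, V=5.00V), C3(3μF, Q=20μC, V=6.67V), C4(4μF, Q=13μC, V=3.25V)
Op 1: CLOSE 3-4: Q_total=33.00, C_total=7.00, V=4.71; Q3=14.14, Q4=18.86; dissipated=10.006
Op 2: CLOSE 2-1: Q_total=20.00, C_total=4.00, V=5.00; Q2=10.00, Q1=10.00; dissipated=0.000
Op 3: CLOSE 3-2: Q_total=24.14, C_total=5.00, V=4.83; Q3=14.49, Q2=9.66; dissipated=0.049
Final charges: Q1=10.00, Q2=9.66, Q3=14.49, Q4=18.86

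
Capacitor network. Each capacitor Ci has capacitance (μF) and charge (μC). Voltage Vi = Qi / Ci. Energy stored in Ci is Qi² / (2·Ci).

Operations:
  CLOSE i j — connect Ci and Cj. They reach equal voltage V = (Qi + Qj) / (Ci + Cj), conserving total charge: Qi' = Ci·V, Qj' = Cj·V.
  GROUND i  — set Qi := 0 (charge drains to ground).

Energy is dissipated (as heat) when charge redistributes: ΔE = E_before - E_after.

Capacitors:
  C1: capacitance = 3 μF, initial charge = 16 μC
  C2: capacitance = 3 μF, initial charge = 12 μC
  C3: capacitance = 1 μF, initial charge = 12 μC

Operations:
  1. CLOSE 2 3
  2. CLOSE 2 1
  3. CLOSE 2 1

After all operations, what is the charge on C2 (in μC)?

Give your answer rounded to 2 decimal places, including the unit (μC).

Initial: C1(3μF, Q=16μC, V=5.33V), C2(3μF, Q=12μC, V=4.00V), C3(1μF, Q=12μC, V=12.00V)
Op 1: CLOSE 2-3: Q_total=24.00, C_total=4.00, V=6.00; Q2=18.00, Q3=6.00; dissipated=24.000
Op 2: CLOSE 2-1: Q_total=34.00, C_total=6.00, V=5.67; Q2=17.00, Q1=17.00; dissipated=0.333
Op 3: CLOSE 2-1: Q_total=34.00, C_total=6.00, V=5.67; Q2=17.00, Q1=17.00; dissipated=0.000
Final charges: Q1=17.00, Q2=17.00, Q3=6.00

Answer: 17.00 μC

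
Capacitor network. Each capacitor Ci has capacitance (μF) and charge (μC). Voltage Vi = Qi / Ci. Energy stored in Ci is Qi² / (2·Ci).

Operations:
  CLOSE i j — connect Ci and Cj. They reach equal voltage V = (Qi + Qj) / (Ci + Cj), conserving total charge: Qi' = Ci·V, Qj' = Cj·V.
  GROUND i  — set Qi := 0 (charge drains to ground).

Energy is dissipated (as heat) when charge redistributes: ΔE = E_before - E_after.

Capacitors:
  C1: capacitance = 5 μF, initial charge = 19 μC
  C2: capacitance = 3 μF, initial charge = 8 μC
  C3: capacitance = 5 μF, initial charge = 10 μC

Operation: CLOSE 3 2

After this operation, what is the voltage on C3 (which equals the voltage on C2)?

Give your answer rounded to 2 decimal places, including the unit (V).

Answer: 2.25 V

Derivation:
Initial: C1(5μF, Q=19μC, V=3.80V), C2(3μF, Q=8μC, V=2.67V), C3(5μF, Q=10μC, V=2.00V)
Op 1: CLOSE 3-2: Q_total=18.00, C_total=8.00, V=2.25; Q3=11.25, Q2=6.75; dissipated=0.417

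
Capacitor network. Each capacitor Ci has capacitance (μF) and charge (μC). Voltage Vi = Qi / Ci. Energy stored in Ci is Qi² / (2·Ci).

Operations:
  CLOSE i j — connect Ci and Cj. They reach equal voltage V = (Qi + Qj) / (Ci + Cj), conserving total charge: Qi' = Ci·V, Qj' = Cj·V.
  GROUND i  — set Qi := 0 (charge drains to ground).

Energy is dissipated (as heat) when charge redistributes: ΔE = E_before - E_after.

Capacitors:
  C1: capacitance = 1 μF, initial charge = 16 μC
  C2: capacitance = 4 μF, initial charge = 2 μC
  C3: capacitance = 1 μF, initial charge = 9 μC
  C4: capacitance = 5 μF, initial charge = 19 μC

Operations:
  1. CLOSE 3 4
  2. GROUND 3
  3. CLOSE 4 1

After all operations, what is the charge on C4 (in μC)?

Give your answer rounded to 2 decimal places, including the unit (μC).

Initial: C1(1μF, Q=16μC, V=16.00V), C2(4μF, Q=2μC, V=0.50V), C3(1μF, Q=9μC, V=9.00V), C4(5μF, Q=19μC, V=3.80V)
Op 1: CLOSE 3-4: Q_total=28.00, C_total=6.00, V=4.67; Q3=4.67, Q4=23.33; dissipated=11.267
Op 2: GROUND 3: Q3=0; energy lost=10.889
Op 3: CLOSE 4-1: Q_total=39.33, C_total=6.00, V=6.56; Q4=32.78, Q1=6.56; dissipated=53.519
Final charges: Q1=6.56, Q2=2.00, Q3=0.00, Q4=32.78

Answer: 32.78 μC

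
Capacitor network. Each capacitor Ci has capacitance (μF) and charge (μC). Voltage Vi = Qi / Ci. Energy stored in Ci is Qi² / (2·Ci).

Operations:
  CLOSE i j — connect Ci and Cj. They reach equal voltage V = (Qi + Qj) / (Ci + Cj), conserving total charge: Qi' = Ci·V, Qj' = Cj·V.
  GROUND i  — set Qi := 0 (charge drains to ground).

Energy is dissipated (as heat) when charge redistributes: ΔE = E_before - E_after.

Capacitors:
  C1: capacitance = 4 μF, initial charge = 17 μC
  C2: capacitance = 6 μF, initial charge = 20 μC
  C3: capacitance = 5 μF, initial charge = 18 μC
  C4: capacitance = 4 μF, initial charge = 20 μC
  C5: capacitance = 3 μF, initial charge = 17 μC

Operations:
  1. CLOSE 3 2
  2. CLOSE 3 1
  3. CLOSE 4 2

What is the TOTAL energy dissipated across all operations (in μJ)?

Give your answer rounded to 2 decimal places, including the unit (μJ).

Initial: C1(4μF, Q=17μC, V=4.25V), C2(6μF, Q=20μC, V=3.33V), C3(5μF, Q=18μC, V=3.60V), C4(4μF, Q=20μC, V=5.00V), C5(3μF, Q=17μC, V=5.67V)
Op 1: CLOSE 3-2: Q_total=38.00, C_total=11.00, V=3.45; Q3=17.27, Q2=20.73; dissipated=0.097
Op 2: CLOSE 3-1: Q_total=34.27, C_total=9.00, V=3.81; Q3=19.04, Q1=15.23; dissipated=0.703
Op 3: CLOSE 4-2: Q_total=40.73, C_total=10.00, V=4.07; Q4=16.29, Q2=24.44; dissipated=2.866
Total dissipated: 3.666 μJ

Answer: 3.67 μJ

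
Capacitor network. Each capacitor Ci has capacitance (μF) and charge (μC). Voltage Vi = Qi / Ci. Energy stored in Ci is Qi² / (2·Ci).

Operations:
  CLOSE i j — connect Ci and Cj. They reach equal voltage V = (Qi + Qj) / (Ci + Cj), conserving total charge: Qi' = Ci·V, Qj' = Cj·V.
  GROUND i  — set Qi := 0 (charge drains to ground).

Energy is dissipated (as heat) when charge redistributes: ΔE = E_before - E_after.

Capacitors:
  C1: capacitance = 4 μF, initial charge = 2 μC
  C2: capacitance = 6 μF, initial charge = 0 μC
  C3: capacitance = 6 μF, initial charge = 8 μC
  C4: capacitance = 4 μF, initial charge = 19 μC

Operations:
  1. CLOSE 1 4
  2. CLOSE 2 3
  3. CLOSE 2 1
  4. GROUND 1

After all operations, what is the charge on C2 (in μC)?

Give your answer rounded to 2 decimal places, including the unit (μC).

Initial: C1(4μF, Q=2μC, V=0.50V), C2(6μF, Q=0μC, V=0.00V), C3(6μF, Q=8μC, V=1.33V), C4(4μF, Q=19μC, V=4.75V)
Op 1: CLOSE 1-4: Q_total=21.00, C_total=8.00, V=2.62; Q1=10.50, Q4=10.50; dissipated=18.062
Op 2: CLOSE 2-3: Q_total=8.00, C_total=12.00, V=0.67; Q2=4.00, Q3=4.00; dissipated=2.667
Op 3: CLOSE 2-1: Q_total=14.50, C_total=10.00, V=1.45; Q2=8.70, Q1=5.80; dissipated=4.602
Op 4: GROUND 1: Q1=0; energy lost=4.205
Final charges: Q1=0.00, Q2=8.70, Q3=4.00, Q4=10.50

Answer: 8.70 μC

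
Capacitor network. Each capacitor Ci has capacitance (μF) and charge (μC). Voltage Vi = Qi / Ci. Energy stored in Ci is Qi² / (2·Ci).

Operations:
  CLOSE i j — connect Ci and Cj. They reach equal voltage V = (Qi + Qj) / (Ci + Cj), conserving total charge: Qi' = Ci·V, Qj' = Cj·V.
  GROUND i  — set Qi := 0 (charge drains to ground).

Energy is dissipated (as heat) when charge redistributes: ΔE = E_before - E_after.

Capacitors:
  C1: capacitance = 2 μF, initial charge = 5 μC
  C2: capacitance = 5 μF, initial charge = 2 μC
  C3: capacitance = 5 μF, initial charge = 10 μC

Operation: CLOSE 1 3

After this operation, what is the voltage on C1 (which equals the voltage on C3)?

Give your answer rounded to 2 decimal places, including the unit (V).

Initial: C1(2μF, Q=5μC, V=2.50V), C2(5μF, Q=2μC, V=0.40V), C3(5μF, Q=10μC, V=2.00V)
Op 1: CLOSE 1-3: Q_total=15.00, C_total=7.00, V=2.14; Q1=4.29, Q3=10.71; dissipated=0.179

Answer: 2.14 V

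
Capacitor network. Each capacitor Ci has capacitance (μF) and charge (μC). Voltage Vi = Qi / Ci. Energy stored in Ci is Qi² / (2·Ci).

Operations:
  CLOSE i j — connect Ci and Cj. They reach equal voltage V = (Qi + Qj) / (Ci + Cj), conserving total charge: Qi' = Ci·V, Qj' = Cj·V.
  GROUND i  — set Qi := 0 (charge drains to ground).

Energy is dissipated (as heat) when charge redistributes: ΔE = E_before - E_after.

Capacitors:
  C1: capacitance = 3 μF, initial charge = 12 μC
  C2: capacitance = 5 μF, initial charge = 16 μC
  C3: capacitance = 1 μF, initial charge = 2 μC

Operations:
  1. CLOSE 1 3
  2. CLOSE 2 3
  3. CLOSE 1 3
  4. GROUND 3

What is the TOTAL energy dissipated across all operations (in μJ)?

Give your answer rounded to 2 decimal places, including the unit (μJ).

Initial: C1(3μF, Q=12μC, V=4.00V), C2(5μF, Q=16μC, V=3.20V), C3(1μF, Q=2μC, V=2.00V)
Op 1: CLOSE 1-3: Q_total=14.00, C_total=4.00, V=3.50; Q1=10.50, Q3=3.50; dissipated=1.500
Op 2: CLOSE 2-3: Q_total=19.50, C_total=6.00, V=3.25; Q2=16.25, Q3=3.25; dissipated=0.037
Op 3: CLOSE 1-3: Q_total=13.75, C_total=4.00, V=3.44; Q1=10.31, Q3=3.44; dissipated=0.023
Op 4: GROUND 3: Q3=0; energy lost=5.908
Total dissipated: 7.469 μJ

Answer: 7.47 μJ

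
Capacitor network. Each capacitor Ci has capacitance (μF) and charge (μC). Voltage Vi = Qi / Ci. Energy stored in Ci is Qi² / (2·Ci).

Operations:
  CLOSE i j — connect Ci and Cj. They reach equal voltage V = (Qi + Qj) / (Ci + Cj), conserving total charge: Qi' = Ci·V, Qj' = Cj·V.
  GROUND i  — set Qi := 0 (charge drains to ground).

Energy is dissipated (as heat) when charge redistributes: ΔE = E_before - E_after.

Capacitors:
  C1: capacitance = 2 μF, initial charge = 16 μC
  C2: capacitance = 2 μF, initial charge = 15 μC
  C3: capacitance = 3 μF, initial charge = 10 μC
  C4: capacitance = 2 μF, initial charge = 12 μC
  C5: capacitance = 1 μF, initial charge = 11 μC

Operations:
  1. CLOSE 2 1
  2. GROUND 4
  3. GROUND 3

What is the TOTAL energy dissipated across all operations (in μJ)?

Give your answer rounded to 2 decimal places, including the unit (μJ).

Initial: C1(2μF, Q=16μC, V=8.00V), C2(2μF, Q=15μC, V=7.50V), C3(3μF, Q=10μC, V=3.33V), C4(2μF, Q=12μC, V=6.00V), C5(1μF, Q=11μC, V=11.00V)
Op 1: CLOSE 2-1: Q_total=31.00, C_total=4.00, V=7.75; Q2=15.50, Q1=15.50; dissipated=0.125
Op 2: GROUND 4: Q4=0; energy lost=36.000
Op 3: GROUND 3: Q3=0; energy lost=16.667
Total dissipated: 52.792 μJ

Answer: 52.79 μJ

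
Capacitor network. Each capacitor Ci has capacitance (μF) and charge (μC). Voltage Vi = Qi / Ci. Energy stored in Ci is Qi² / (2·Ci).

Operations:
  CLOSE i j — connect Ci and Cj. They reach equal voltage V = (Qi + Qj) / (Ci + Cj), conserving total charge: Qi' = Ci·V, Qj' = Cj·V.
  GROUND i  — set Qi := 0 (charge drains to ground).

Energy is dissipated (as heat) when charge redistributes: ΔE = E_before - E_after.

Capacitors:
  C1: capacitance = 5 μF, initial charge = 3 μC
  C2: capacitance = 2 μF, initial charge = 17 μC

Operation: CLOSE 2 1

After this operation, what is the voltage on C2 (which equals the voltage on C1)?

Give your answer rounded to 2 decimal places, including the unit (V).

Initial: C1(5μF, Q=3μC, V=0.60V), C2(2μF, Q=17μC, V=8.50V)
Op 1: CLOSE 2-1: Q_total=20.00, C_total=7.00, V=2.86; Q2=5.71, Q1=14.29; dissipated=44.579

Answer: 2.86 V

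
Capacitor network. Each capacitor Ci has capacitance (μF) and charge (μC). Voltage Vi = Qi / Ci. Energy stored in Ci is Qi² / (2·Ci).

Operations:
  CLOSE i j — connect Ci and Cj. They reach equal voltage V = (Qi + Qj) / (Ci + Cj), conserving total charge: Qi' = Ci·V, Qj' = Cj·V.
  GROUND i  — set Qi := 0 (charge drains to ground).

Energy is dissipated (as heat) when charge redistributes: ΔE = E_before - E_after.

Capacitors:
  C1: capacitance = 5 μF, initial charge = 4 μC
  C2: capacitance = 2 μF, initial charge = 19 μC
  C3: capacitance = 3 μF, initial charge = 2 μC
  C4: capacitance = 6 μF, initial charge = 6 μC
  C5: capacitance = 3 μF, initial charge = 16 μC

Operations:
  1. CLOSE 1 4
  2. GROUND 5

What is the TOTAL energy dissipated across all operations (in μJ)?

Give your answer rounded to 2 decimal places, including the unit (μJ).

Initial: C1(5μF, Q=4μC, V=0.80V), C2(2μF, Q=19μC, V=9.50V), C3(3μF, Q=2μC, V=0.67V), C4(6μF, Q=6μC, V=1.00V), C5(3μF, Q=16μC, V=5.33V)
Op 1: CLOSE 1-4: Q_total=10.00, C_total=11.00, V=0.91; Q1=4.55, Q4=5.45; dissipated=0.055
Op 2: GROUND 5: Q5=0; energy lost=42.667
Total dissipated: 42.721 μJ

Answer: 42.72 μJ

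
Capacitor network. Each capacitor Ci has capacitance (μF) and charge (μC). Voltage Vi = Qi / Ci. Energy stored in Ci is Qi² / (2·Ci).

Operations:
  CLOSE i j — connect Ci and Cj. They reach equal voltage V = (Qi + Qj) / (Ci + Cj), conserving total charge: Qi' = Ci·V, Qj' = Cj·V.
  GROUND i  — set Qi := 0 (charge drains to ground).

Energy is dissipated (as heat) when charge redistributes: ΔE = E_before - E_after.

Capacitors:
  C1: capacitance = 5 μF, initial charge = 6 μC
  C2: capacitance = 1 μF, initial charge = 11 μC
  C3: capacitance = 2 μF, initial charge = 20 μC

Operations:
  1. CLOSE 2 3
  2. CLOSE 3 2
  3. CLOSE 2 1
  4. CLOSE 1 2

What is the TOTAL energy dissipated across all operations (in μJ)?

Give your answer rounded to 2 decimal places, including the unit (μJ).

Initial: C1(5μF, Q=6μC, V=1.20V), C2(1μF, Q=11μC, V=11.00V), C3(2μF, Q=20μC, V=10.00V)
Op 1: CLOSE 2-3: Q_total=31.00, C_total=3.00, V=10.33; Q2=10.33, Q3=20.67; dissipated=0.333
Op 2: CLOSE 3-2: Q_total=31.00, C_total=3.00, V=10.33; Q3=20.67, Q2=10.33; dissipated=0.000
Op 3: CLOSE 2-1: Q_total=16.33, C_total=6.00, V=2.72; Q2=2.72, Q1=13.61; dissipated=34.757
Op 4: CLOSE 1-2: Q_total=16.33, C_total=6.00, V=2.72; Q1=13.61, Q2=2.72; dissipated=0.000
Total dissipated: 35.091 μJ

Answer: 35.09 μJ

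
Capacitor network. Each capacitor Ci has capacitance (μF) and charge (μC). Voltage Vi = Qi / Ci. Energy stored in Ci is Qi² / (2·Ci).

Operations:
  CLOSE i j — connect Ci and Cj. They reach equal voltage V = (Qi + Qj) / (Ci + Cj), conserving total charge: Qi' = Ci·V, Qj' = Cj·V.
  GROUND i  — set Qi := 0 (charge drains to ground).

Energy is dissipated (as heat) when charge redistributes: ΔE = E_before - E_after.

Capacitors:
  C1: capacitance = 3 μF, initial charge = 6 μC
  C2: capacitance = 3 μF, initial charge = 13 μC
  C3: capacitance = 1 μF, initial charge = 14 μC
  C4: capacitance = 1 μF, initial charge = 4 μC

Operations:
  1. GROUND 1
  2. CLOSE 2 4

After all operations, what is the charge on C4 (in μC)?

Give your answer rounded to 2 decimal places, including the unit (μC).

Answer: 4.25 μC

Derivation:
Initial: C1(3μF, Q=6μC, V=2.00V), C2(3μF, Q=13μC, V=4.33V), C3(1μF, Q=14μC, V=14.00V), C4(1μF, Q=4μC, V=4.00V)
Op 1: GROUND 1: Q1=0; energy lost=6.000
Op 2: CLOSE 2-4: Q_total=17.00, C_total=4.00, V=4.25; Q2=12.75, Q4=4.25; dissipated=0.042
Final charges: Q1=0.00, Q2=12.75, Q3=14.00, Q4=4.25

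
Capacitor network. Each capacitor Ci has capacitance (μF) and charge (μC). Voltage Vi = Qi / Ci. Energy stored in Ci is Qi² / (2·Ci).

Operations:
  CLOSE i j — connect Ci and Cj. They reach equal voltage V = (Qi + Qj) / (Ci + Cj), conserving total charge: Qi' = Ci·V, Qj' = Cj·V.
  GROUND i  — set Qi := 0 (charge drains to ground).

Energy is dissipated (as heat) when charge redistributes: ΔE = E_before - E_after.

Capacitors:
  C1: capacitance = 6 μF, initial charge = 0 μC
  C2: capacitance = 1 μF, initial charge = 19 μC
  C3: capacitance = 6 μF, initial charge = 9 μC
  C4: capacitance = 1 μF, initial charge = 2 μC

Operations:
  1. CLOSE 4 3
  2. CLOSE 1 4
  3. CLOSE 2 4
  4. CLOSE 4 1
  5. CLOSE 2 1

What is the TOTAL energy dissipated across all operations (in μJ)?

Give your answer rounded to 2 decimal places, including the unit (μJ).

Initial: C1(6μF, Q=0μC, V=0.00V), C2(1μF, Q=19μC, V=19.00V), C3(6μF, Q=9μC, V=1.50V), C4(1μF, Q=2μC, V=2.00V)
Op 1: CLOSE 4-3: Q_total=11.00, C_total=7.00, V=1.57; Q4=1.57, Q3=9.43; dissipated=0.107
Op 2: CLOSE 1-4: Q_total=1.57, C_total=7.00, V=0.22; Q1=1.35, Q4=0.22; dissipated=1.058
Op 3: CLOSE 2-4: Q_total=19.22, C_total=2.00, V=9.61; Q2=9.61, Q4=9.61; dissipated=88.130
Op 4: CLOSE 4-1: Q_total=10.96, C_total=7.00, V=1.57; Q4=1.57, Q1=9.39; dissipated=37.770
Op 5: CLOSE 2-1: Q_total=19.01, C_total=7.00, V=2.72; Q2=2.72, Q1=16.29; dissipated=27.749
Total dissipated: 154.815 μJ

Answer: 154.81 μJ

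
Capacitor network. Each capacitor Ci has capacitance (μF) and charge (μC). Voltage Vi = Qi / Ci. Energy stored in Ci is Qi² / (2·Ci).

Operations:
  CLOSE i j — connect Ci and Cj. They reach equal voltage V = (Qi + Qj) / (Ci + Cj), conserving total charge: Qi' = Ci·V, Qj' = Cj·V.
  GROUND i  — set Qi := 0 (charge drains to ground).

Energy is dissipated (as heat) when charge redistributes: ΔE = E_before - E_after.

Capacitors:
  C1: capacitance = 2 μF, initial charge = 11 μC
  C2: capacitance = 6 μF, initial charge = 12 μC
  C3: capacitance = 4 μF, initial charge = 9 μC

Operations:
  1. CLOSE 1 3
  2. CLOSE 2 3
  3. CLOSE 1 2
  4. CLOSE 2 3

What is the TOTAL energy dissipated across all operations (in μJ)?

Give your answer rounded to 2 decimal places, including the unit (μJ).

Answer: 9.70 μJ

Derivation:
Initial: C1(2μF, Q=11μC, V=5.50V), C2(6μF, Q=12μC, V=2.00V), C3(4μF, Q=9μC, V=2.25V)
Op 1: CLOSE 1-3: Q_total=20.00, C_total=6.00, V=3.33; Q1=6.67, Q3=13.33; dissipated=7.042
Op 2: CLOSE 2-3: Q_total=25.33, C_total=10.00, V=2.53; Q2=15.20, Q3=10.13; dissipated=2.133
Op 3: CLOSE 1-2: Q_total=21.87, C_total=8.00, V=2.73; Q1=5.47, Q2=16.40; dissipated=0.480
Op 4: CLOSE 2-3: Q_total=26.53, C_total=10.00, V=2.65; Q2=15.92, Q3=10.61; dissipated=0.048
Total dissipated: 9.703 μJ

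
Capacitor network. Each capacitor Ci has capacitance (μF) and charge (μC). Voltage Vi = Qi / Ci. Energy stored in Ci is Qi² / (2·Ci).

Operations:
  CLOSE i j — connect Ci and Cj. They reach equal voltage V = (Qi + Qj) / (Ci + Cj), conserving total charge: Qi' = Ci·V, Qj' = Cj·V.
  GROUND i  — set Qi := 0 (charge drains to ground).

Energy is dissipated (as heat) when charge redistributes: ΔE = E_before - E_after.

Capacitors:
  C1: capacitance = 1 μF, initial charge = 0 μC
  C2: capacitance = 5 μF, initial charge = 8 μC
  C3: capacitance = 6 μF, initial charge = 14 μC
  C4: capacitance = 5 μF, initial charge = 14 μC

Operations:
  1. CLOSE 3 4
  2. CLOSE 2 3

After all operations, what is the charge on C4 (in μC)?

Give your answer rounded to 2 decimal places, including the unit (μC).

Answer: 12.73 μC

Derivation:
Initial: C1(1μF, Q=0μC, V=0.00V), C2(5μF, Q=8μC, V=1.60V), C3(6μF, Q=14μC, V=2.33V), C4(5μF, Q=14μC, V=2.80V)
Op 1: CLOSE 3-4: Q_total=28.00, C_total=11.00, V=2.55; Q3=15.27, Q4=12.73; dissipated=0.297
Op 2: CLOSE 2-3: Q_total=23.27, C_total=11.00, V=2.12; Q2=10.58, Q3=12.69; dissipated=1.219
Final charges: Q1=0.00, Q2=10.58, Q3=12.69, Q4=12.73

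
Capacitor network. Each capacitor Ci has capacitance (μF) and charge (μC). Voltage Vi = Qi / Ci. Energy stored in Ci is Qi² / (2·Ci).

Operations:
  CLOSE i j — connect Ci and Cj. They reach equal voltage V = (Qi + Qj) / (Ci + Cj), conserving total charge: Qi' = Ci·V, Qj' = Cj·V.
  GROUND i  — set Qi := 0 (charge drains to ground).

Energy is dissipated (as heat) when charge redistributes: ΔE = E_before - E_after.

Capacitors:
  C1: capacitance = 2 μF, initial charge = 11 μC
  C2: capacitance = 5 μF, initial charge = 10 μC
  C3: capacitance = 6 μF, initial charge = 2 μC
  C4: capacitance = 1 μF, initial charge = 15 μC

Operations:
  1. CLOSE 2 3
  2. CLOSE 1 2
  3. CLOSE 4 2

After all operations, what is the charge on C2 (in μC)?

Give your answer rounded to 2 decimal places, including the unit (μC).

Initial: C1(2μF, Q=11μC, V=5.50V), C2(5μF, Q=10μC, V=2.00V), C3(6μF, Q=2μC, V=0.33V), C4(1μF, Q=15μC, V=15.00V)
Op 1: CLOSE 2-3: Q_total=12.00, C_total=11.00, V=1.09; Q2=5.45, Q3=6.55; dissipated=3.788
Op 2: CLOSE 1-2: Q_total=16.45, C_total=7.00, V=2.35; Q1=4.70, Q2=11.75; dissipated=13.886
Op 3: CLOSE 4-2: Q_total=26.75, C_total=6.00, V=4.46; Q4=4.46, Q2=22.29; dissipated=66.669
Final charges: Q1=4.70, Q2=22.29, Q3=6.55, Q4=4.46

Answer: 22.29 μC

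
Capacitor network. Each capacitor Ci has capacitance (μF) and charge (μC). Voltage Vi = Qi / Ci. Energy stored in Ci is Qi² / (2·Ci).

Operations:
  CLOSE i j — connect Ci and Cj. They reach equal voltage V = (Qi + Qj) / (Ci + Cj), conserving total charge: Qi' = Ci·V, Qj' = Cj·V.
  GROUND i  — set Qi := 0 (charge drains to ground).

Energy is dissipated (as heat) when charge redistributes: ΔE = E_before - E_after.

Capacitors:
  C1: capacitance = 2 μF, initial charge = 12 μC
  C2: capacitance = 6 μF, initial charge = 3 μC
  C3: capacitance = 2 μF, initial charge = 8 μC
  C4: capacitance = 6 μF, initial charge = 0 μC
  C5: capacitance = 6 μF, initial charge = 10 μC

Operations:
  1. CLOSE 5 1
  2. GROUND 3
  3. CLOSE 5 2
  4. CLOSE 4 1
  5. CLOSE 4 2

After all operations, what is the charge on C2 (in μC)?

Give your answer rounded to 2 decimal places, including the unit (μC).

Initial: C1(2μF, Q=12μC, V=6.00V), C2(6μF, Q=3μC, V=0.50V), C3(2μF, Q=8μC, V=4.00V), C4(6μF, Q=0μC, V=0.00V), C5(6μF, Q=10μC, V=1.67V)
Op 1: CLOSE 5-1: Q_total=22.00, C_total=8.00, V=2.75; Q5=16.50, Q1=5.50; dissipated=14.083
Op 2: GROUND 3: Q3=0; energy lost=16.000
Op 3: CLOSE 5-2: Q_total=19.50, C_total=12.00, V=1.62; Q5=9.75, Q2=9.75; dissipated=7.594
Op 4: CLOSE 4-1: Q_total=5.50, C_total=8.00, V=0.69; Q4=4.12, Q1=1.38; dissipated=5.672
Op 5: CLOSE 4-2: Q_total=13.88, C_total=12.00, V=1.16; Q4=6.94, Q2=6.94; dissipated=1.318
Final charges: Q1=1.38, Q2=6.94, Q3=0.00, Q4=6.94, Q5=9.75

Answer: 6.94 μC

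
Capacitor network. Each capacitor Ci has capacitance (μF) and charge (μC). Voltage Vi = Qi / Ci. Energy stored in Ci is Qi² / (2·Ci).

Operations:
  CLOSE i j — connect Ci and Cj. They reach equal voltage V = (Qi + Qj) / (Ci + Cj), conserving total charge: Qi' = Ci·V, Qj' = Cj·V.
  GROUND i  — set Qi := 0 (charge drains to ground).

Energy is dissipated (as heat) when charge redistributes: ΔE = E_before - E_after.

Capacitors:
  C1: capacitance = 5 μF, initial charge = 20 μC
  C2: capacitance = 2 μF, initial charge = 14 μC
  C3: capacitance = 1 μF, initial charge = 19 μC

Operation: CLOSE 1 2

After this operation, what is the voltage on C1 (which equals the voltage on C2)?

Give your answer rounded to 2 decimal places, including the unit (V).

Answer: 4.86 V

Derivation:
Initial: C1(5μF, Q=20μC, V=4.00V), C2(2μF, Q=14μC, V=7.00V), C3(1μF, Q=19μC, V=19.00V)
Op 1: CLOSE 1-2: Q_total=34.00, C_total=7.00, V=4.86; Q1=24.29, Q2=9.71; dissipated=6.429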